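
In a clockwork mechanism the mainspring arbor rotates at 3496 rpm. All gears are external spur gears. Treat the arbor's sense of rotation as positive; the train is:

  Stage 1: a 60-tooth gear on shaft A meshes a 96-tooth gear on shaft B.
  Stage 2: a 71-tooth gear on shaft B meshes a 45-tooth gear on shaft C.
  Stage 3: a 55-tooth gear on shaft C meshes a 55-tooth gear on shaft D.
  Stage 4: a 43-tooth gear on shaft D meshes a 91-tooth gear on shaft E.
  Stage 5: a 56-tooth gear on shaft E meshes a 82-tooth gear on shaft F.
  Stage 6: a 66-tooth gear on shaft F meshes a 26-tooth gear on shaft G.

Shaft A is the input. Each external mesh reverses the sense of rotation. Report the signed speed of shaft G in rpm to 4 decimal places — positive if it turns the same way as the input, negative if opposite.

Stage 1 [60T→96T]: ω = 3496.0000×60/96 = 2185.0000 rpm, dir flips to −; running = −2185.0000
Stage 2 [71T→45T]: ω = 2185.0000×71/45 = 3447.4444 rpm, dir flips to +; running = +3447.4444
Stage 3 [55T→55T]: ω = 3447.4444×55/55 = 3447.4444 rpm, dir flips to −; running = −3447.4444
Stage 4 [43T→91T]: ω = 3447.4444×43/91 = 1629.0122 rpm, dir flips to +; running = +1629.0122
Stage 5 [56T→82T]: ω = 1629.0122×56/82 = 1112.4961 rpm, dir flips to −; running = −1112.4961
Stage 6 [66T→26T]: ω = 1112.4961×66/26 = 2824.0287 rpm, dir flips to +; running = +2824.0287

+2824.0287 rpm (same as input, |ω| = 2824.0287 rpm)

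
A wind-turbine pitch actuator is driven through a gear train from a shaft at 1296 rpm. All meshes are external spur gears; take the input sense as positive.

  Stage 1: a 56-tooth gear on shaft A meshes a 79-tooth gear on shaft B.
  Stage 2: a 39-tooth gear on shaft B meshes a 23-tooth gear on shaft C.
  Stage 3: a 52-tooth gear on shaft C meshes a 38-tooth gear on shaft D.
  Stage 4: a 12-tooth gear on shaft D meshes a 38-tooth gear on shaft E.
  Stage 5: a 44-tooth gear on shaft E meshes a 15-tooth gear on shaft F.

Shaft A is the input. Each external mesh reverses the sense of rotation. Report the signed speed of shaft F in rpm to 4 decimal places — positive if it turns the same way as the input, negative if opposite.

-1974.6109 rpm (opposite to input, |ω| = 1974.6109 rpm)

Stage 1 [56T→79T]: ω = 1296.0000×56/79 = 918.6835 rpm, dir flips to −; running = −918.6835
Stage 2 [39T→23T]: ω = 918.6835×39/23 = 1557.7677 rpm, dir flips to +; running = +1557.7677
Stage 3 [52T→38T]: ω = 1557.7677×52/38 = 2131.6822 rpm, dir flips to −; running = −2131.6822
Stage 4 [12T→38T]: ω = 2131.6822×12/38 = 673.1628 rpm, dir flips to +; running = +673.1628
Stage 5 [44T→15T]: ω = 673.1628×44/15 = 1974.6109 rpm, dir flips to −; running = −1974.6109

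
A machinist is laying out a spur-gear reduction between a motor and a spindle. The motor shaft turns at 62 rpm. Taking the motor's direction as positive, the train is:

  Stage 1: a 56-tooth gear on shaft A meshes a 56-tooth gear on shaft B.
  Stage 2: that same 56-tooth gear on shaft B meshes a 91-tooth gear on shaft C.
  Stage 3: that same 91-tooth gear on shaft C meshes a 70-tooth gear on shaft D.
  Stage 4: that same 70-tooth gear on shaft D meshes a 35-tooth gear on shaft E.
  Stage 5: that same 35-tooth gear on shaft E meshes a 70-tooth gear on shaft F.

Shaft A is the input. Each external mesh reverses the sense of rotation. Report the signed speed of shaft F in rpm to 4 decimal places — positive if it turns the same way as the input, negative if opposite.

-49.6000 rpm (opposite to input, |ω| = 49.6000 rpm)

Stage 1 [56T→56T]: ω = 62.0000×56/56 = 62.0000 rpm, dir flips to −; running = −62.0000
Stage 2 [56T→91T]: ω = 62.0000×56/91 = 38.1538 rpm, dir flips to +; running = +38.1538
Stage 3 [91T→70T]: ω = 38.1538×91/70 = 49.6000 rpm, dir flips to −; running = −49.6000
Stage 4 [70T→35T]: ω = 49.6000×70/35 = 99.2000 rpm, dir flips to +; running = +99.2000
Stage 5 [35T→70T]: ω = 99.2000×35/70 = 49.6000 rpm, dir flips to −; running = −49.6000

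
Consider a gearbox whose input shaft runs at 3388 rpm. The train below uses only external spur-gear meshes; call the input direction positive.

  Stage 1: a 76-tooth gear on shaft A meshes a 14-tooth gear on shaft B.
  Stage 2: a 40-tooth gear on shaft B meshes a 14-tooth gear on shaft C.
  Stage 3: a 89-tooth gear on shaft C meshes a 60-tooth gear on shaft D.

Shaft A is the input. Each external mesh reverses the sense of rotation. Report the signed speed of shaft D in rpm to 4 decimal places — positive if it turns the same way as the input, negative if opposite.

Stage 1 [76T→14T]: ω = 3388.0000×76/14 = 18392.0000 rpm, dir flips to −; running = −18392.0000
Stage 2 [40T→14T]: ω = 18392.0000×40/14 = 52548.5714 rpm, dir flips to +; running = +52548.5714
Stage 3 [89T→60T]: ω = 52548.5714×89/60 = 77947.0476 rpm, dir flips to −; running = −77947.0476

-77947.0476 rpm (opposite to input, |ω| = 77947.0476 rpm)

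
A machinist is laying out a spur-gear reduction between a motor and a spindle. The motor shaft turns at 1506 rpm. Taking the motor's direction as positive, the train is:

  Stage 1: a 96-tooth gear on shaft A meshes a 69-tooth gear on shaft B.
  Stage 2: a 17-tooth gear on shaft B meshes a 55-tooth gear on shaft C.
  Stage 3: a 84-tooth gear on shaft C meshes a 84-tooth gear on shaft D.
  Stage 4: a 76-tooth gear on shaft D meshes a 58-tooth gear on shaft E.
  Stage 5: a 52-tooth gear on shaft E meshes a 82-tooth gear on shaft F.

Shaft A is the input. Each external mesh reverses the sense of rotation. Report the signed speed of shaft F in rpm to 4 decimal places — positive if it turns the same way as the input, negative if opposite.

-538.1563 rpm (opposite to input, |ω| = 538.1563 rpm)

Stage 1 [96T→69T]: ω = 1506.0000×96/69 = 2095.3043 rpm, dir flips to −; running = −2095.3043
Stage 2 [17T→55T]: ω = 2095.3043×17/55 = 647.6395 rpm, dir flips to +; running = +647.6395
Stage 3 [84T→84T]: ω = 647.6395×84/84 = 647.6395 rpm, dir flips to −; running = −647.6395
Stage 4 [76T→58T]: ω = 647.6395×76/58 = 848.6311 rpm, dir flips to +; running = +848.6311
Stage 5 [52T→82T]: ω = 848.6311×52/82 = 538.1563 rpm, dir flips to −; running = −538.1563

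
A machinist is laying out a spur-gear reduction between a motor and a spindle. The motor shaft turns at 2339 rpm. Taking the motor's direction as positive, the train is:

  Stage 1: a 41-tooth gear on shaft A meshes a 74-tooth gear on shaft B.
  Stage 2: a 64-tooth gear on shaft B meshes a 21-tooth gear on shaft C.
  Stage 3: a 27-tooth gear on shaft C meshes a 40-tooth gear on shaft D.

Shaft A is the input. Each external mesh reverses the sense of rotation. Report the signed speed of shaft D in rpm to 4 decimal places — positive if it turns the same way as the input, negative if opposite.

-2665.9181 rpm (opposite to input, |ω| = 2665.9181 rpm)

Stage 1 [41T→74T]: ω = 2339.0000×41/74 = 1295.9324 rpm, dir flips to −; running = −1295.9324
Stage 2 [64T→21T]: ω = 1295.9324×64/21 = 3949.5084 rpm, dir flips to +; running = +3949.5084
Stage 3 [27T→40T]: ω = 3949.5084×27/40 = 2665.9181 rpm, dir flips to −; running = −2665.9181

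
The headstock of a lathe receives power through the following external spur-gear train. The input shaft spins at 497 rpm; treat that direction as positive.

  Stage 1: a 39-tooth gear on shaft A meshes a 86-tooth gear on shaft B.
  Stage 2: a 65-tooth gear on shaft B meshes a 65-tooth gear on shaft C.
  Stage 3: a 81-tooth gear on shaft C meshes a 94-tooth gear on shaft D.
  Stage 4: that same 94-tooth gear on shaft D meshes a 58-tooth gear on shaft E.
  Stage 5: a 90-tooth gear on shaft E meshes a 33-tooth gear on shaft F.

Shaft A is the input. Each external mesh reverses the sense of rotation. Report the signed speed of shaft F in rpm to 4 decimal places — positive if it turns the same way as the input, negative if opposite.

-858.4364 rpm (opposite to input, |ω| = 858.4364 rpm)

Stage 1 [39T→86T]: ω = 497.0000×39/86 = 225.3837 rpm, dir flips to −; running = −225.3837
Stage 2 [65T→65T]: ω = 225.3837×65/65 = 225.3837 rpm, dir flips to +; running = +225.3837
Stage 3 [81T→94T]: ω = 225.3837×81/94 = 194.2136 rpm, dir flips to −; running = −194.2136
Stage 4 [94T→58T]: ω = 194.2136×94/58 = 314.7600 rpm, dir flips to +; running = +314.7600
Stage 5 [90T→33T]: ω = 314.7600×90/33 = 858.4364 rpm, dir flips to −; running = −858.4364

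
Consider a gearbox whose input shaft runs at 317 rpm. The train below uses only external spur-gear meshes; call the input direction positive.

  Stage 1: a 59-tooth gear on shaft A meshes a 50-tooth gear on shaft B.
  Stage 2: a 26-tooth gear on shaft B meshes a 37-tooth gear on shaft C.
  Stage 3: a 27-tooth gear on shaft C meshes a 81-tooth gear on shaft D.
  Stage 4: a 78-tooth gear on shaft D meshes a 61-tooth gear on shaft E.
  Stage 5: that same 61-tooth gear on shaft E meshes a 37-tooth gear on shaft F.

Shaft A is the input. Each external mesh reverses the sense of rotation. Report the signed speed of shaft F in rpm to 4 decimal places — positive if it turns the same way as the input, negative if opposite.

-184.7075 rpm (opposite to input, |ω| = 184.7075 rpm)

Stage 1 [59T→50T]: ω = 317.0000×59/50 = 374.0600 rpm, dir flips to −; running = −374.0600
Stage 2 [26T→37T]: ω = 374.0600×26/37 = 262.8530 rpm, dir flips to +; running = +262.8530
Stage 3 [27T→81T]: ω = 262.8530×27/81 = 87.6177 rpm, dir flips to −; running = −87.6177
Stage 4 [78T→61T]: ω = 87.6177×78/61 = 112.0357 rpm, dir flips to +; running = +112.0357
Stage 5 [61T→37T]: ω = 112.0357×61/37 = 184.7075 rpm, dir flips to −; running = −184.7075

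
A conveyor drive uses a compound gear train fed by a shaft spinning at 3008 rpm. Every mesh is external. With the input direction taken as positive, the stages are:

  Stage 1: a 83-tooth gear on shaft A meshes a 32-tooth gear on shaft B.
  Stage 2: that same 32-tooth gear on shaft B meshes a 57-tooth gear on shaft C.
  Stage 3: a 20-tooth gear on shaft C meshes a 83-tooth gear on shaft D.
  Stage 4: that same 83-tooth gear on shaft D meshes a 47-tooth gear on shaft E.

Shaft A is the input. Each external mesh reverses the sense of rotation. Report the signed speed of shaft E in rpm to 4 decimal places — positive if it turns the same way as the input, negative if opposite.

+1863.8596 rpm (same as input, |ω| = 1863.8596 rpm)

Stage 1 [83T→32T]: ω = 3008.0000×83/32 = 7802.0000 rpm, dir flips to −; running = −7802.0000
Stage 2 [32T→57T]: ω = 7802.0000×32/57 = 4380.0702 rpm, dir flips to +; running = +4380.0702
Stage 3 [20T→83T]: ω = 4380.0702×20/83 = 1055.4386 rpm, dir flips to −; running = −1055.4386
Stage 4 [83T→47T]: ω = 1055.4386×83/47 = 1863.8596 rpm, dir flips to +; running = +1863.8596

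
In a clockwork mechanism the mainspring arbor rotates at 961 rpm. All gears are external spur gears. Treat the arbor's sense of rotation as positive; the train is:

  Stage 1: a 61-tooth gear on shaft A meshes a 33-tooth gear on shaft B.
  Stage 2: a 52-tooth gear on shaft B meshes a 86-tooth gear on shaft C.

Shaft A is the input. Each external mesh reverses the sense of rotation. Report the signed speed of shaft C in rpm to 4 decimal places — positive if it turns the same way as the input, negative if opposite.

+1074.0987 rpm (same as input, |ω| = 1074.0987 rpm)

Stage 1 [61T→33T]: ω = 961.0000×61/33 = 1776.3939 rpm, dir flips to −; running = −1776.3939
Stage 2 [52T→86T]: ω = 1776.3939×52/86 = 1074.0987 rpm, dir flips to +; running = +1074.0987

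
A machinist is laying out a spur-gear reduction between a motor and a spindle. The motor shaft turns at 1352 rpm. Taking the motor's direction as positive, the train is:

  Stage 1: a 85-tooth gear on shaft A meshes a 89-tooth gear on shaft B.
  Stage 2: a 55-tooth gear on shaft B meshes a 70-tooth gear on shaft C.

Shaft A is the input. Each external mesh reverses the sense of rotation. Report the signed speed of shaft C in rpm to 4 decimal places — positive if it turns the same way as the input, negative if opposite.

+1014.5425 rpm (same as input, |ω| = 1014.5425 rpm)

Stage 1 [85T→89T]: ω = 1352.0000×85/89 = 1291.2360 rpm, dir flips to −; running = −1291.2360
Stage 2 [55T→70T]: ω = 1291.2360×55/70 = 1014.5425 rpm, dir flips to +; running = +1014.5425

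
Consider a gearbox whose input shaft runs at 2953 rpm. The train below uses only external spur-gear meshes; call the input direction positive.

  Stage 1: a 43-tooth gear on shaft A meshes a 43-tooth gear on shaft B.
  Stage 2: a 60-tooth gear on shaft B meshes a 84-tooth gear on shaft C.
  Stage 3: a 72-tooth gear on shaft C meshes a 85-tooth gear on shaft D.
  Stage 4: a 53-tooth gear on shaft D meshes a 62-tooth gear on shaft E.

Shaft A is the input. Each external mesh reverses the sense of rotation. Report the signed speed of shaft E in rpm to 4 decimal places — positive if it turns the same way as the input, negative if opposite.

+1527.3310 rpm (same as input, |ω| = 1527.3310 rpm)

Stage 1 [43T→43T]: ω = 2953.0000×43/43 = 2953.0000 rpm, dir flips to −; running = −2953.0000
Stage 2 [60T→84T]: ω = 2953.0000×60/84 = 2109.2857 rpm, dir flips to +; running = +2109.2857
Stage 3 [72T→85T]: ω = 2109.2857×72/85 = 1786.6891 rpm, dir flips to −; running = −1786.6891
Stage 4 [53T→62T]: ω = 1786.6891×53/62 = 1527.3310 rpm, dir flips to +; running = +1527.3310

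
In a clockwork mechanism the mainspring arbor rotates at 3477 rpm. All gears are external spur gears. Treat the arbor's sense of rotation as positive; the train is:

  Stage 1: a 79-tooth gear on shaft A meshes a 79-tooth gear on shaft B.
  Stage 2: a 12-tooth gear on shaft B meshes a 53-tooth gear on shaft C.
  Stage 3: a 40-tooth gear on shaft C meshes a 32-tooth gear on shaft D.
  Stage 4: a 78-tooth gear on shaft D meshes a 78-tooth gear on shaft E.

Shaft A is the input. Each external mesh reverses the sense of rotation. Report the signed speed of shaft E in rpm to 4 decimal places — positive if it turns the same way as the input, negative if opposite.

+984.0566 rpm (same as input, |ω| = 984.0566 rpm)

Stage 1 [79T→79T]: ω = 3477.0000×79/79 = 3477.0000 rpm, dir flips to −; running = −3477.0000
Stage 2 [12T→53T]: ω = 3477.0000×12/53 = 787.2453 rpm, dir flips to +; running = +787.2453
Stage 3 [40T→32T]: ω = 787.2453×40/32 = 984.0566 rpm, dir flips to −; running = −984.0566
Stage 4 [78T→78T]: ω = 984.0566×78/78 = 984.0566 rpm, dir flips to +; running = +984.0566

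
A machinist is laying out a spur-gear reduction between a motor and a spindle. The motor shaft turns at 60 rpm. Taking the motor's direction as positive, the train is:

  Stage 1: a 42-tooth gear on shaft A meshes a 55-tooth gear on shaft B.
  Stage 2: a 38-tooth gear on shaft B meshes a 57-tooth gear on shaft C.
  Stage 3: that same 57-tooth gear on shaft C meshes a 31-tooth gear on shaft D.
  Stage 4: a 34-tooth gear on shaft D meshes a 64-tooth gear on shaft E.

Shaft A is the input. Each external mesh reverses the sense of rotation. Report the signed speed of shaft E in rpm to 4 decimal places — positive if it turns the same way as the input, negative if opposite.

+29.8372 rpm (same as input, |ω| = 29.8372 rpm)

Stage 1 [42T→55T]: ω = 60.0000×42/55 = 45.8182 rpm, dir flips to −; running = −45.8182
Stage 2 [38T→57T]: ω = 45.8182×38/57 = 30.5455 rpm, dir flips to +; running = +30.5455
Stage 3 [57T→31T]: ω = 30.5455×57/31 = 56.1642 rpm, dir flips to −; running = −56.1642
Stage 4 [34T→64T]: ω = 56.1642×34/64 = 29.8372 rpm, dir flips to +; running = +29.8372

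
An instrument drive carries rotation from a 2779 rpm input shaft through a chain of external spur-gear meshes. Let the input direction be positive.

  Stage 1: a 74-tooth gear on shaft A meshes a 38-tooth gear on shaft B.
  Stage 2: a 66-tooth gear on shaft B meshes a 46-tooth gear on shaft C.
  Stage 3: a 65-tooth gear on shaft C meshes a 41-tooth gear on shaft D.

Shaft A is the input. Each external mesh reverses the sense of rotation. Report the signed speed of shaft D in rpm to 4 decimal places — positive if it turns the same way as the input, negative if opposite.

Stage 1 [74T→38T]: ω = 2779.0000×74/38 = 5411.7368 rpm, dir flips to −; running = −5411.7368
Stage 2 [66T→46T]: ω = 5411.7368×66/46 = 7764.6659 rpm, dir flips to +; running = +7764.6659
Stage 3 [65T→41T]: ω = 7764.6659×65/41 = 12309.8362 rpm, dir flips to −; running = −12309.8362

-12309.8362 rpm (opposite to input, |ω| = 12309.8362 rpm)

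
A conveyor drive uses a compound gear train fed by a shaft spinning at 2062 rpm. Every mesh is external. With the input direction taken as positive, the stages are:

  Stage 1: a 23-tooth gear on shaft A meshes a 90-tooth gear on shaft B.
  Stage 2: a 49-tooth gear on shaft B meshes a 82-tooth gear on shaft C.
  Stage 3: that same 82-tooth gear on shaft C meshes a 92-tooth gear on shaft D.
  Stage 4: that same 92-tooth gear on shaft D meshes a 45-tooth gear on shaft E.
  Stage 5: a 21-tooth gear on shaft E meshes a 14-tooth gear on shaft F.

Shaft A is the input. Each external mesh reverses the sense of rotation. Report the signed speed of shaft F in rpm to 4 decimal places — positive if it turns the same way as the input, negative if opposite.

Stage 1 [23T→90T]: ω = 2062.0000×23/90 = 526.9556 rpm, dir flips to −; running = −526.9556
Stage 2 [49T→82T]: ω = 526.9556×49/82 = 314.8881 rpm, dir flips to +; running = +314.8881
Stage 3 [82T→92T]: ω = 314.8881×82/92 = 280.6611 rpm, dir flips to −; running = −280.6611
Stage 4 [92T→45T]: ω = 280.6611×92/45 = 573.7960 rpm, dir flips to +; running = +573.7960
Stage 5 [21T→14T]: ω = 573.7960×21/14 = 860.6941 rpm, dir flips to −; running = −860.6941

-860.6941 rpm (opposite to input, |ω| = 860.6941 rpm)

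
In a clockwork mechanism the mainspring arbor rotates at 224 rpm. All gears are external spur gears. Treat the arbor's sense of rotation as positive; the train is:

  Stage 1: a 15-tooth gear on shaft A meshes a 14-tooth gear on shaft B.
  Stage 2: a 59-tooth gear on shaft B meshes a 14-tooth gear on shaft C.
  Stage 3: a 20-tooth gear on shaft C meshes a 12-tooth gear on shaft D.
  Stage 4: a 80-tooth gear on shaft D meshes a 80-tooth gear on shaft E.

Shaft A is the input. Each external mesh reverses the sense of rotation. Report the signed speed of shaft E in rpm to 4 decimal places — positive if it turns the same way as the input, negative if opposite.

Stage 1 [15T→14T]: ω = 224.0000×15/14 = 240.0000 rpm, dir flips to −; running = −240.0000
Stage 2 [59T→14T]: ω = 240.0000×59/14 = 1011.4286 rpm, dir flips to +; running = +1011.4286
Stage 3 [20T→12T]: ω = 1011.4286×20/12 = 1685.7143 rpm, dir flips to −; running = −1685.7143
Stage 4 [80T→80T]: ω = 1685.7143×80/80 = 1685.7143 rpm, dir flips to +; running = +1685.7143

+1685.7143 rpm (same as input, |ω| = 1685.7143 rpm)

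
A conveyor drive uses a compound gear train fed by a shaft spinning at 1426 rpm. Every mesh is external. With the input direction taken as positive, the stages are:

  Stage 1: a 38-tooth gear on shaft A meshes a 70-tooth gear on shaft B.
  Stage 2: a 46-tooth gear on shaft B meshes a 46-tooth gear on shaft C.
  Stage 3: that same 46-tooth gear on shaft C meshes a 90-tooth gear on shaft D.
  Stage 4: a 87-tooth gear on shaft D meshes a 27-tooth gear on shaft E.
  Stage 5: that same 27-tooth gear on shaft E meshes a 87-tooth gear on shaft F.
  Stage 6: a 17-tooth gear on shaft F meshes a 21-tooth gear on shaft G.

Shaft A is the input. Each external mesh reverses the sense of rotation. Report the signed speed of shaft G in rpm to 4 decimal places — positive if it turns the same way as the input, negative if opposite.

+320.2949 rpm (same as input, |ω| = 320.2949 rpm)

Stage 1 [38T→70T]: ω = 1426.0000×38/70 = 774.1143 rpm, dir flips to −; running = −774.1143
Stage 2 [46T→46T]: ω = 774.1143×46/46 = 774.1143 rpm, dir flips to +; running = +774.1143
Stage 3 [46T→90T]: ω = 774.1143×46/90 = 395.6584 rpm, dir flips to −; running = −395.6584
Stage 4 [87T→27T]: ω = 395.6584×87/27 = 1274.8993 rpm, dir flips to +; running = +1274.8993
Stage 5 [27T→87T]: ω = 1274.8993×27/87 = 395.6584 rpm, dir flips to −; running = −395.6584
Stage 6 [17T→21T]: ω = 395.6584×17/21 = 320.2949 rpm, dir flips to +; running = +320.2949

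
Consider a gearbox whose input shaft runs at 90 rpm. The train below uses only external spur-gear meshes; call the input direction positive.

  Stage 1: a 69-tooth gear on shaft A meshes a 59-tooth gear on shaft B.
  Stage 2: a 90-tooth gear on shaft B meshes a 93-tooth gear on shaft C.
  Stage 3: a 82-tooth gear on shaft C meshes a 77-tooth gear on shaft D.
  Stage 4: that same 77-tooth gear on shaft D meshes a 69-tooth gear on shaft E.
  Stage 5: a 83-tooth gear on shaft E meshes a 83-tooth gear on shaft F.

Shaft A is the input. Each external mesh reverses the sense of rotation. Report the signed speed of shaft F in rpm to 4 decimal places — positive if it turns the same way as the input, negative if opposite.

Stage 1 [69T→59T]: ω = 90.0000×69/59 = 105.2542 rpm, dir flips to −; running = −105.2542
Stage 2 [90T→93T]: ω = 105.2542×90/93 = 101.8589 rpm, dir flips to +; running = +101.8589
Stage 3 [82T→77T]: ω = 101.8589×82/77 = 108.4732 rpm, dir flips to −; running = −108.4732
Stage 4 [77T→69T]: ω = 108.4732×77/69 = 121.0498 rpm, dir flips to +; running = +121.0498
Stage 5 [83T→83T]: ω = 121.0498×83/83 = 121.0498 rpm, dir flips to −; running = −121.0498

-121.0498 rpm (opposite to input, |ω| = 121.0498 rpm)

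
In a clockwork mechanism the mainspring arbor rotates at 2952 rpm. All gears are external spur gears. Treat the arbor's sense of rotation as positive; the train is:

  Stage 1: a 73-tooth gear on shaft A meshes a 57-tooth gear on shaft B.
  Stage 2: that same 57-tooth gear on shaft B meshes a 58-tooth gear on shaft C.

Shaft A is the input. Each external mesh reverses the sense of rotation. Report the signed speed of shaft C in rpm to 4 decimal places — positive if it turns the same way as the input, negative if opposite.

+3715.4483 rpm (same as input, |ω| = 3715.4483 rpm)

Stage 1 [73T→57T]: ω = 2952.0000×73/57 = 3780.6316 rpm, dir flips to −; running = −3780.6316
Stage 2 [57T→58T]: ω = 3780.6316×57/58 = 3715.4483 rpm, dir flips to +; running = +3715.4483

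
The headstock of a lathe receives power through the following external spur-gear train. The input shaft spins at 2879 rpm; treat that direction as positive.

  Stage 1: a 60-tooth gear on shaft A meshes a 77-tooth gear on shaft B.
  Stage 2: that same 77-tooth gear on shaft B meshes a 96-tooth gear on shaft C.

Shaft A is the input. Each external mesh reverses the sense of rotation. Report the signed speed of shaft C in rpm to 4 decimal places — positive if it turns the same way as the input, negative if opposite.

Stage 1 [60T→77T]: ω = 2879.0000×60/77 = 2243.3766 rpm, dir flips to −; running = −2243.3766
Stage 2 [77T→96T]: ω = 2243.3766×77/96 = 1799.3750 rpm, dir flips to +; running = +1799.3750

+1799.3750 rpm (same as input, |ω| = 1799.3750 rpm)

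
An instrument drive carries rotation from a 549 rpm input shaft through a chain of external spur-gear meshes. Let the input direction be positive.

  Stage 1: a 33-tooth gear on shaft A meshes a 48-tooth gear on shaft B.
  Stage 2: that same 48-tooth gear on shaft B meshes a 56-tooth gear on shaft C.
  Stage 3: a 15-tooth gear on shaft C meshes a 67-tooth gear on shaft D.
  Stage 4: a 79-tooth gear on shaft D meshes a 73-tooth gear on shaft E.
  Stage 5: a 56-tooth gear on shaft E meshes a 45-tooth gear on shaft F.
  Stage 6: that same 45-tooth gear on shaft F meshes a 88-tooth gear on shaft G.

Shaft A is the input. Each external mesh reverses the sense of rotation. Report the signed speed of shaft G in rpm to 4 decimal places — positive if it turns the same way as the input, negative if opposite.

+49.8798 rpm (same as input, |ω| = 49.8798 rpm)

Stage 1 [33T→48T]: ω = 549.0000×33/48 = 377.4375 rpm, dir flips to −; running = −377.4375
Stage 2 [48T→56T]: ω = 377.4375×48/56 = 323.5179 rpm, dir flips to +; running = +323.5179
Stage 3 [15T→67T]: ω = 323.5179×15/67 = 72.4294 rpm, dir flips to −; running = −72.4294
Stage 4 [79T→73T]: ω = 72.4294×79/73 = 78.3825 rpm, dir flips to +; running = +78.3825
Stage 5 [56T→45T]: ω = 78.3825×56/45 = 97.5426 rpm, dir flips to −; running = −97.5426
Stage 6 [45T→88T]: ω = 97.5426×45/88 = 49.8798 rpm, dir flips to +; running = +49.8798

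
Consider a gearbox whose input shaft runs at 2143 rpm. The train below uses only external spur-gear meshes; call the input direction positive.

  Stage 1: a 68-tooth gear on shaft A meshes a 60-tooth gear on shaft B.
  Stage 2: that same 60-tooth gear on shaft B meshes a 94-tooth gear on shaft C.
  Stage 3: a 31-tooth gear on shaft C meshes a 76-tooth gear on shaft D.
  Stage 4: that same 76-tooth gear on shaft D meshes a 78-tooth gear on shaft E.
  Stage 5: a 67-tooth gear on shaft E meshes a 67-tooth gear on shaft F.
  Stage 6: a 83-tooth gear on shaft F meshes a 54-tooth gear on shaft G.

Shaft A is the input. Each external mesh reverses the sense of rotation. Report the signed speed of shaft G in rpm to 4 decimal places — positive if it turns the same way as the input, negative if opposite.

Stage 1 [68T→60T]: ω = 2143.0000×68/60 = 2428.7333 rpm, dir flips to −; running = −2428.7333
Stage 2 [60T→94T]: ω = 2428.7333×60/94 = 1550.2553 rpm, dir flips to +; running = +1550.2553
Stage 3 [31T→76T]: ω = 1550.2553×31/76 = 632.3410 rpm, dir flips to −; running = −632.3410
Stage 4 [76T→78T]: ω = 632.3410×76/78 = 616.1271 rpm, dir flips to +; running = +616.1271
Stage 5 [67T→67T]: ω = 616.1271×67/67 = 616.1271 rpm, dir flips to −; running = −616.1271
Stage 6 [83T→54T]: ω = 616.1271×83/54 = 947.0102 rpm, dir flips to +; running = +947.0102

+947.0102 rpm (same as input, |ω| = 947.0102 rpm)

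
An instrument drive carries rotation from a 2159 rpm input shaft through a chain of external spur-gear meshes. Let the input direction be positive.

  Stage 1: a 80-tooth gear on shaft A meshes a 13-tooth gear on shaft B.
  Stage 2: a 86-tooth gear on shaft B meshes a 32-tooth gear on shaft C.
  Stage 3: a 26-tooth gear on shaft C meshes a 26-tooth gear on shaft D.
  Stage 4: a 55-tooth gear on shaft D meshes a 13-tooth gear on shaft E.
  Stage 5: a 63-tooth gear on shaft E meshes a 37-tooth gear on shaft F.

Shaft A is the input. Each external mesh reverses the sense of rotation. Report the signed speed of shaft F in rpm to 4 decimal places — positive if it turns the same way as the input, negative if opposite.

Stage 1 [80T→13T]: ω = 2159.0000×80/13 = 13286.1538 rpm, dir flips to −; running = −13286.1538
Stage 2 [86T→32T]: ω = 13286.1538×86/32 = 35706.5385 rpm, dir flips to +; running = +35706.5385
Stage 3 [26T→26T]: ω = 35706.5385×26/26 = 35706.5385 rpm, dir flips to −; running = −35706.5385
Stage 4 [55T→13T]: ω = 35706.5385×55/13 = 151066.1243 rpm, dir flips to +; running = +151066.1243
Stage 5 [63T→37T]: ω = 151066.1243×63/37 = 257220.6981 rpm, dir flips to −; running = −257220.6981

-257220.6981 rpm (opposite to input, |ω| = 257220.6981 rpm)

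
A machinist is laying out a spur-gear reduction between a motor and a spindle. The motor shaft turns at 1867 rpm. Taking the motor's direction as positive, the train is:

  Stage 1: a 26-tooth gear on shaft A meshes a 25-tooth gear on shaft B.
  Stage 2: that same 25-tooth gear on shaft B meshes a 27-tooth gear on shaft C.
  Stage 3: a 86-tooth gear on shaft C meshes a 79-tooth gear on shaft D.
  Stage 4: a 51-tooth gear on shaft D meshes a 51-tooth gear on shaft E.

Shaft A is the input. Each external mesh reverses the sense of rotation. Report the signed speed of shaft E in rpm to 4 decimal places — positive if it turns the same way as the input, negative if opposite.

Stage 1 [26T→25T]: ω = 1867.0000×26/25 = 1941.6800 rpm, dir flips to −; running = −1941.6800
Stage 2 [25T→27T]: ω = 1941.6800×25/27 = 1797.8519 rpm, dir flips to +; running = +1797.8519
Stage 3 [86T→79T]: ω = 1797.8519×86/79 = 1957.1552 rpm, dir flips to −; running = −1957.1552
Stage 4 [51T→51T]: ω = 1957.1552×51/51 = 1957.1552 rpm, dir flips to +; running = +1957.1552

+1957.1552 rpm (same as input, |ω| = 1957.1552 rpm)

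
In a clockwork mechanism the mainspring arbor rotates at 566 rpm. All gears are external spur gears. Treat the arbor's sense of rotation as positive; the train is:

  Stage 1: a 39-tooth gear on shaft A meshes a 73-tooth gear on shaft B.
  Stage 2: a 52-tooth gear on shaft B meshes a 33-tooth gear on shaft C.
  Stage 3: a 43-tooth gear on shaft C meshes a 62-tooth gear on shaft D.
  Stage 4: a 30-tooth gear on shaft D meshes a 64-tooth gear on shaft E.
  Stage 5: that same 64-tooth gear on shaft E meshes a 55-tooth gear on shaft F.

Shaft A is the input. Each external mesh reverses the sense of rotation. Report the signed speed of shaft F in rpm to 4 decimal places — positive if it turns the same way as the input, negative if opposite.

-180.2532 rpm (opposite to input, |ω| = 180.2532 rpm)

Stage 1 [39T→73T]: ω = 566.0000×39/73 = 302.3836 rpm, dir flips to −; running = −302.3836
Stage 2 [52T→33T]: ω = 302.3836×52/33 = 476.4832 rpm, dir flips to +; running = +476.4832
Stage 3 [43T→62T]: ω = 476.4832×43/62 = 330.4641 rpm, dir flips to −; running = −330.4641
Stage 4 [30T→64T]: ω = 330.4641×30/64 = 154.9051 rpm, dir flips to +; running = +154.9051
Stage 5 [64T→55T]: ω = 154.9051×64/55 = 180.2532 rpm, dir flips to −; running = −180.2532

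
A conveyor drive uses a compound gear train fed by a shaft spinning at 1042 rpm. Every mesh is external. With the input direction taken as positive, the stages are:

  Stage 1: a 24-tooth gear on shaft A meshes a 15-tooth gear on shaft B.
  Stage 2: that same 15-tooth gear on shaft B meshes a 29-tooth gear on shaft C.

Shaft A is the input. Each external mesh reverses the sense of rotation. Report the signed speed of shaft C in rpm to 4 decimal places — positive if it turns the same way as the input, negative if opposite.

+862.3448 rpm (same as input, |ω| = 862.3448 rpm)

Stage 1 [24T→15T]: ω = 1042.0000×24/15 = 1667.2000 rpm, dir flips to −; running = −1667.2000
Stage 2 [15T→29T]: ω = 1667.2000×15/29 = 862.3448 rpm, dir flips to +; running = +862.3448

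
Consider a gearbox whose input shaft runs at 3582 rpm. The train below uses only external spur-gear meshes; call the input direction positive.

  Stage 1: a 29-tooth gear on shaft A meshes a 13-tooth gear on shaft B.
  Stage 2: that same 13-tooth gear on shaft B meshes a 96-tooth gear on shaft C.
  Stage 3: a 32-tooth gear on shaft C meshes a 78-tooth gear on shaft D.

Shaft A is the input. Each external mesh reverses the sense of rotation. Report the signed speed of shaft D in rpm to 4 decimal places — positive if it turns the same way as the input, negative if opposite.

-443.9231 rpm (opposite to input, |ω| = 443.9231 rpm)

Stage 1 [29T→13T]: ω = 3582.0000×29/13 = 7990.6154 rpm, dir flips to −; running = −7990.6154
Stage 2 [13T→96T]: ω = 7990.6154×13/96 = 1082.0625 rpm, dir flips to +; running = +1082.0625
Stage 3 [32T→78T]: ω = 1082.0625×32/78 = 443.9231 rpm, dir flips to −; running = −443.9231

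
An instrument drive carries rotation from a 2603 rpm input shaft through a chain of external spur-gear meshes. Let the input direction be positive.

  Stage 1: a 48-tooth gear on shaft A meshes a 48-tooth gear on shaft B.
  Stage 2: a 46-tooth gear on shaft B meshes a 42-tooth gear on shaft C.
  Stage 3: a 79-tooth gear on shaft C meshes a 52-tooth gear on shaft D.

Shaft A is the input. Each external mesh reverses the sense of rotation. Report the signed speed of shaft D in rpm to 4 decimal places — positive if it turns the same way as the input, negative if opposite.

Stage 1 [48T→48T]: ω = 2603.0000×48/48 = 2603.0000 rpm, dir flips to −; running = −2603.0000
Stage 2 [46T→42T]: ω = 2603.0000×46/42 = 2850.9048 rpm, dir flips to +; running = +2850.9048
Stage 3 [79T→52T]: ω = 2850.9048×79/52 = 4331.1822 rpm, dir flips to −; running = −4331.1822

-4331.1822 rpm (opposite to input, |ω| = 4331.1822 rpm)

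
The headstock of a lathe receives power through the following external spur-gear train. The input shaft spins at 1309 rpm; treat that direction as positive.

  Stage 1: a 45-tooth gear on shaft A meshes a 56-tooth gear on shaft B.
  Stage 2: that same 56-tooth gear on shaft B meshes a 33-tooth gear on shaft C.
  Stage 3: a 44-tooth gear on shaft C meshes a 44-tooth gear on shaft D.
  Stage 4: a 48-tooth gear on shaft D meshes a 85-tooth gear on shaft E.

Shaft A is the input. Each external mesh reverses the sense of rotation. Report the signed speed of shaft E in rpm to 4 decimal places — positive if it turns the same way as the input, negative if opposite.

Stage 1 [45T→56T]: ω = 1309.0000×45/56 = 1051.8750 rpm, dir flips to −; running = −1051.8750
Stage 2 [56T→33T]: ω = 1051.8750×56/33 = 1785.0000 rpm, dir flips to +; running = +1785.0000
Stage 3 [44T→44T]: ω = 1785.0000×44/44 = 1785.0000 rpm, dir flips to −; running = −1785.0000
Stage 4 [48T→85T]: ω = 1785.0000×48/85 = 1008.0000 rpm, dir flips to +; running = +1008.0000

+1008.0000 rpm (same as input, |ω| = 1008.0000 rpm)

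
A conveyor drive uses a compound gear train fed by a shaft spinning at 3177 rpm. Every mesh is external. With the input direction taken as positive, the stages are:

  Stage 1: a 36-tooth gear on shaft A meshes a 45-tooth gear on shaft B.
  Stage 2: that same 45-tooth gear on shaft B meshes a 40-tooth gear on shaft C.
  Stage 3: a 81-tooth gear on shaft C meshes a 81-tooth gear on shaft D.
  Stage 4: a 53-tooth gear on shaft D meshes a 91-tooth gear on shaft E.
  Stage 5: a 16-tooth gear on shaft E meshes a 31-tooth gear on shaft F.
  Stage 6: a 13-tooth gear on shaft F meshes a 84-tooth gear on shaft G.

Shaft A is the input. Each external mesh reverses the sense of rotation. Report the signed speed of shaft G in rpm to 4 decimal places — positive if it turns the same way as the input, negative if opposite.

Stage 1 [36T→45T]: ω = 3177.0000×36/45 = 2541.6000 rpm, dir flips to −; running = −2541.6000
Stage 2 [45T→40T]: ω = 2541.6000×45/40 = 2859.3000 rpm, dir flips to +; running = +2859.3000
Stage 3 [81T→81T]: ω = 2859.3000×81/81 = 2859.3000 rpm, dir flips to −; running = −2859.3000
Stage 4 [53T→91T]: ω = 2859.3000×53/91 = 1665.3066 rpm, dir flips to +; running = +1665.3066
Stage 5 [16T→31T]: ω = 1665.3066×16/31 = 859.5131 rpm, dir flips to −; running = −859.5131
Stage 6 [13T→84T]: ω = 859.5131×13/84 = 133.0199 rpm, dir flips to +; running = +133.0199

+133.0199 rpm (same as input, |ω| = 133.0199 rpm)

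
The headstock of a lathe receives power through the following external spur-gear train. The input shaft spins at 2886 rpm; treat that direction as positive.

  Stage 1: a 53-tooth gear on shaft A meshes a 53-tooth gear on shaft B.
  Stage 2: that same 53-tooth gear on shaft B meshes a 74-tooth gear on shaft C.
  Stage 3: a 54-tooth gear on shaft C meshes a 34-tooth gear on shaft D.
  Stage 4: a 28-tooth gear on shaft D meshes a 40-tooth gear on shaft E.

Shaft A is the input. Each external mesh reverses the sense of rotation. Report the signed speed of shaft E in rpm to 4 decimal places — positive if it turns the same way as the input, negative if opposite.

Stage 1 [53T→53T]: ω = 2886.0000×53/53 = 2886.0000 rpm, dir flips to −; running = −2886.0000
Stage 2 [53T→74T]: ω = 2886.0000×53/74 = 2067.0000 rpm, dir flips to +; running = +2067.0000
Stage 3 [54T→34T]: ω = 2067.0000×54/34 = 3282.8824 rpm, dir flips to −; running = −3282.8824
Stage 4 [28T→40T]: ω = 3282.8824×28/40 = 2298.0176 rpm, dir flips to +; running = +2298.0176

+2298.0176 rpm (same as input, |ω| = 2298.0176 rpm)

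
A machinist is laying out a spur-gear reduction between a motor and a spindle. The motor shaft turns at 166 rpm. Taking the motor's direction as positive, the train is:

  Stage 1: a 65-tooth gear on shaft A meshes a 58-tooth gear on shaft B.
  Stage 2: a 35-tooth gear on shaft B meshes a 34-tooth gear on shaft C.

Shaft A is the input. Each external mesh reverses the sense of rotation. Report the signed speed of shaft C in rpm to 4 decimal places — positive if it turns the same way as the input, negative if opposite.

+191.5061 rpm (same as input, |ω| = 191.5061 rpm)

Stage 1 [65T→58T]: ω = 166.0000×65/58 = 186.0345 rpm, dir flips to −; running = −186.0345
Stage 2 [35T→34T]: ω = 186.0345×35/34 = 191.5061 rpm, dir flips to +; running = +191.5061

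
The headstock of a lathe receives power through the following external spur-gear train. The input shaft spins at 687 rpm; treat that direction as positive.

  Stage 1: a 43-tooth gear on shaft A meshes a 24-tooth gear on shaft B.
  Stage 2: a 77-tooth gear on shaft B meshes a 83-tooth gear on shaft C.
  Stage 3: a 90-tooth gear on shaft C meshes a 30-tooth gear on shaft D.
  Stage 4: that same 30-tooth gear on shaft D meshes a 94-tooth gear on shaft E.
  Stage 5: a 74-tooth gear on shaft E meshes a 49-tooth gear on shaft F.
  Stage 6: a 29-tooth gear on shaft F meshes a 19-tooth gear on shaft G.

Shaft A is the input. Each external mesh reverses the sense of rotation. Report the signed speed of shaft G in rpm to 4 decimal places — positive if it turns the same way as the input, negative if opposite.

Stage 1 [43T→24T]: ω = 687.0000×43/24 = 1230.8750 rpm, dir flips to −; running = −1230.8750
Stage 2 [77T→83T]: ω = 1230.8750×77/83 = 1141.8961 rpm, dir flips to +; running = +1141.8961
Stage 3 [90T→30T]: ω = 1141.8961×90/30 = 3425.6883 rpm, dir flips to −; running = −3425.6883
Stage 4 [30T→94T]: ω = 3425.6883×30/94 = 1093.3048 rpm, dir flips to +; running = +1093.3048
Stage 5 [74T→49T]: ω = 1093.3048×74/49 = 1651.1133 rpm, dir flips to −; running = −1651.1133
Stage 6 [29T→19T]: ω = 1651.1133×29/19 = 2520.1203 rpm, dir flips to +; running = +2520.1203

+2520.1203 rpm (same as input, |ω| = 2520.1203 rpm)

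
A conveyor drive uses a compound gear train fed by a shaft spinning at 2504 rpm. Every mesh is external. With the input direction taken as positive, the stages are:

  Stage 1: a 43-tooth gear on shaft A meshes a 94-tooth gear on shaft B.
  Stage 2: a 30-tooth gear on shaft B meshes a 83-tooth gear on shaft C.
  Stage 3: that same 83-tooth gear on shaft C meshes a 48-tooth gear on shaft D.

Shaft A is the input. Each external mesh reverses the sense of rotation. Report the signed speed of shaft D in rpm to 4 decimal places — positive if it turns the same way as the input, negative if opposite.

Stage 1 [43T→94T]: ω = 2504.0000×43/94 = 1145.4468 rpm, dir flips to −; running = −1145.4468
Stage 2 [30T→83T]: ω = 1145.4468×30/83 = 414.0169 rpm, dir flips to +; running = +414.0169
Stage 3 [83T→48T]: ω = 414.0169×83/48 = 715.9043 rpm, dir flips to −; running = −715.9043

-715.9043 rpm (opposite to input, |ω| = 715.9043 rpm)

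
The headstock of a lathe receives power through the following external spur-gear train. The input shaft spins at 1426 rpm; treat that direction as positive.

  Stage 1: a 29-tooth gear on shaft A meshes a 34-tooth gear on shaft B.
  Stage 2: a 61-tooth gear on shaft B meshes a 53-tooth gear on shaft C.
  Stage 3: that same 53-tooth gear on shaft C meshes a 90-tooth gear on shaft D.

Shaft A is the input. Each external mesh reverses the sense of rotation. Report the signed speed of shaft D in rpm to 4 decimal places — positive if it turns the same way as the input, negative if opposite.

Stage 1 [29T→34T]: ω = 1426.0000×29/34 = 1216.2941 rpm, dir flips to −; running = −1216.2941
Stage 2 [61T→53T]: ω = 1216.2941×61/53 = 1399.8857 rpm, dir flips to +; running = +1399.8857
Stage 3 [53T→90T]: ω = 1399.8857×53/90 = 824.3771 rpm, dir flips to −; running = −824.3771

-824.3771 rpm (opposite to input, |ω| = 824.3771 rpm)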